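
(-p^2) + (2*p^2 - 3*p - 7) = p^2 - 3*p - 7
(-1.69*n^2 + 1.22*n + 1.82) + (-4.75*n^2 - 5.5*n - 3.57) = -6.44*n^2 - 4.28*n - 1.75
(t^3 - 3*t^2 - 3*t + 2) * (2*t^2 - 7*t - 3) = 2*t^5 - 13*t^4 + 12*t^3 + 34*t^2 - 5*t - 6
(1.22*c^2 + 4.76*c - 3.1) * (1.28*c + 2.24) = 1.5616*c^3 + 8.8256*c^2 + 6.6944*c - 6.944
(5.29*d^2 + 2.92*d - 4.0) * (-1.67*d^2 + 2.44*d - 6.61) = -8.8343*d^4 + 8.0312*d^3 - 21.1621*d^2 - 29.0612*d + 26.44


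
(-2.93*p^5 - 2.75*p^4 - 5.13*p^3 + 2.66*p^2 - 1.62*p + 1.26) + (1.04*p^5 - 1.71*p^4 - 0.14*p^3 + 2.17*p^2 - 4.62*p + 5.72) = -1.89*p^5 - 4.46*p^4 - 5.27*p^3 + 4.83*p^2 - 6.24*p + 6.98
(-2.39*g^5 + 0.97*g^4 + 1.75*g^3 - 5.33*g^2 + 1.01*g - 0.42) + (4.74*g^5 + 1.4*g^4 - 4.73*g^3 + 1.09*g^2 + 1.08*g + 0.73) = 2.35*g^5 + 2.37*g^4 - 2.98*g^3 - 4.24*g^2 + 2.09*g + 0.31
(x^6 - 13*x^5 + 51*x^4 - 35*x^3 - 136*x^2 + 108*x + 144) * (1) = x^6 - 13*x^5 + 51*x^4 - 35*x^3 - 136*x^2 + 108*x + 144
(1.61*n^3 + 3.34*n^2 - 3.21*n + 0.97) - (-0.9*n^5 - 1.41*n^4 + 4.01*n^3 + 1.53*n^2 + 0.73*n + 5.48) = 0.9*n^5 + 1.41*n^4 - 2.4*n^3 + 1.81*n^2 - 3.94*n - 4.51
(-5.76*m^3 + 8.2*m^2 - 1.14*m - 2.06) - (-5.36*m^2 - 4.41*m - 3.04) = -5.76*m^3 + 13.56*m^2 + 3.27*m + 0.98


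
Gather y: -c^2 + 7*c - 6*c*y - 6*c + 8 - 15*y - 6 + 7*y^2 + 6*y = -c^2 + c + 7*y^2 + y*(-6*c - 9) + 2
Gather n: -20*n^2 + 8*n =-20*n^2 + 8*n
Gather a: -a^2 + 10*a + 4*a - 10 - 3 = -a^2 + 14*a - 13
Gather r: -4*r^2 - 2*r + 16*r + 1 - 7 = -4*r^2 + 14*r - 6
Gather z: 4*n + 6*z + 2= 4*n + 6*z + 2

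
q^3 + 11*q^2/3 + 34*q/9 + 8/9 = (q + 1/3)*(q + 4/3)*(q + 2)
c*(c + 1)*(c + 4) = c^3 + 5*c^2 + 4*c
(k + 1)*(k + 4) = k^2 + 5*k + 4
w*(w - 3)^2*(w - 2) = w^4 - 8*w^3 + 21*w^2 - 18*w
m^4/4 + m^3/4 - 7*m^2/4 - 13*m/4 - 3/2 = (m/4 + 1/2)*(m - 3)*(m + 1)^2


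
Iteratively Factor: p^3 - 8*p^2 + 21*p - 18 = (p - 2)*(p^2 - 6*p + 9) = (p - 3)*(p - 2)*(p - 3)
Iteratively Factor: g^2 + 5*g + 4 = (g + 1)*(g + 4)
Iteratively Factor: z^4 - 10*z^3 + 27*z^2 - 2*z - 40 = (z - 4)*(z^3 - 6*z^2 + 3*z + 10) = (z - 4)*(z - 2)*(z^2 - 4*z - 5) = (z - 5)*(z - 4)*(z - 2)*(z + 1)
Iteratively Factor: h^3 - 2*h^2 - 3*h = (h)*(h^2 - 2*h - 3) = h*(h + 1)*(h - 3)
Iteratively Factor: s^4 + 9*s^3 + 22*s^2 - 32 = (s + 4)*(s^3 + 5*s^2 + 2*s - 8) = (s + 4)^2*(s^2 + s - 2) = (s - 1)*(s + 4)^2*(s + 2)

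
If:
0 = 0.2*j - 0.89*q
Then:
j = 4.45*q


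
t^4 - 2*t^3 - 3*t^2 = t^2*(t - 3)*(t + 1)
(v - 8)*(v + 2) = v^2 - 6*v - 16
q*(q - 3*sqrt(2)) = q^2 - 3*sqrt(2)*q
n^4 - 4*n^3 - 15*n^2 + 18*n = n*(n - 6)*(n - 1)*(n + 3)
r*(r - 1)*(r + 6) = r^3 + 5*r^2 - 6*r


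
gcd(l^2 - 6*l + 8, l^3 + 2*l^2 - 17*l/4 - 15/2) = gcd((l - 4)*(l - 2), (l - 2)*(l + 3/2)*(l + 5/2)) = l - 2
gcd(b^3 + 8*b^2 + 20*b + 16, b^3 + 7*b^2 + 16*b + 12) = b^2 + 4*b + 4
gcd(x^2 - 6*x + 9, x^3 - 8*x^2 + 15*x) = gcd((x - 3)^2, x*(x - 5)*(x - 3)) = x - 3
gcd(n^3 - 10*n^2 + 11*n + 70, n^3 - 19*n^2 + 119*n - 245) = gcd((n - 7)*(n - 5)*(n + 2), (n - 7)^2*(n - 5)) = n^2 - 12*n + 35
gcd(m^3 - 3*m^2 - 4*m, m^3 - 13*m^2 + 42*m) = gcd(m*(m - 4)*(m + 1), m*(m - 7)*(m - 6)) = m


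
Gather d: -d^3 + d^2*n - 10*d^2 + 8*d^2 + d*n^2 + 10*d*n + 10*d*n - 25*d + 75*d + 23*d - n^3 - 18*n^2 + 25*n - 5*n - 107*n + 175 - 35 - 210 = -d^3 + d^2*(n - 2) + d*(n^2 + 20*n + 73) - n^3 - 18*n^2 - 87*n - 70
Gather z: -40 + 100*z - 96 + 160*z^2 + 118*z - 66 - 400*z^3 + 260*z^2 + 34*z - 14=-400*z^3 + 420*z^2 + 252*z - 216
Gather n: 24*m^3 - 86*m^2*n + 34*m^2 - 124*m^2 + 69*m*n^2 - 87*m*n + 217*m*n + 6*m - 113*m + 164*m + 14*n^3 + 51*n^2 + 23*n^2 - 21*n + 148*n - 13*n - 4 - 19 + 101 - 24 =24*m^3 - 90*m^2 + 57*m + 14*n^3 + n^2*(69*m + 74) + n*(-86*m^2 + 130*m + 114) + 54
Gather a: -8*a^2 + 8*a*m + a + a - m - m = -8*a^2 + a*(8*m + 2) - 2*m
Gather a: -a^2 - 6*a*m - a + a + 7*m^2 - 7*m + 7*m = -a^2 - 6*a*m + 7*m^2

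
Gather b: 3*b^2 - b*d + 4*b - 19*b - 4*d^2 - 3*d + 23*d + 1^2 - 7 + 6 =3*b^2 + b*(-d - 15) - 4*d^2 + 20*d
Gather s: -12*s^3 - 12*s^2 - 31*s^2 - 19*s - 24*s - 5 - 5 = -12*s^3 - 43*s^2 - 43*s - 10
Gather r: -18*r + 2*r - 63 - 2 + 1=-16*r - 64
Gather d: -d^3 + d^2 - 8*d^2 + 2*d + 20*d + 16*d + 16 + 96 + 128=-d^3 - 7*d^2 + 38*d + 240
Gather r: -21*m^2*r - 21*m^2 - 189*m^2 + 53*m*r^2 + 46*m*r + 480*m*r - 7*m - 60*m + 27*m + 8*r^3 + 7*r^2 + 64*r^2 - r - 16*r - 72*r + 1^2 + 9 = -210*m^2 - 40*m + 8*r^3 + r^2*(53*m + 71) + r*(-21*m^2 + 526*m - 89) + 10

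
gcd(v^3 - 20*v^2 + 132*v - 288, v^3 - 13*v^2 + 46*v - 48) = v - 8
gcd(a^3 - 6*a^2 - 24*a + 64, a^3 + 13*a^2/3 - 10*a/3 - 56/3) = a^2 + 2*a - 8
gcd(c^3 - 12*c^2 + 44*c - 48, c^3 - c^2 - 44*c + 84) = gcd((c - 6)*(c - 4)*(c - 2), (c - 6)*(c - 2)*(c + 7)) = c^2 - 8*c + 12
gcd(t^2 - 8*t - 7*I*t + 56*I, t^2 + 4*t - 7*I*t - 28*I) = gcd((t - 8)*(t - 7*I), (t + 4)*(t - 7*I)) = t - 7*I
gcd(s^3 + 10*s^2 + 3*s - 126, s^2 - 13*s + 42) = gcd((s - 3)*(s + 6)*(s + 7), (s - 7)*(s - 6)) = 1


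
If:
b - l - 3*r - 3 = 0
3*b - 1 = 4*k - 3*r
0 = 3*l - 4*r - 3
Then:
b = 13*r/3 + 4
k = 4*r + 11/4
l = 4*r/3 + 1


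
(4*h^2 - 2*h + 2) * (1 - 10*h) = -40*h^3 + 24*h^2 - 22*h + 2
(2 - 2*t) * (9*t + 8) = -18*t^2 + 2*t + 16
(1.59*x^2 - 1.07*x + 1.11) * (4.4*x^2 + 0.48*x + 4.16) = 6.996*x^4 - 3.9448*x^3 + 10.9848*x^2 - 3.9184*x + 4.6176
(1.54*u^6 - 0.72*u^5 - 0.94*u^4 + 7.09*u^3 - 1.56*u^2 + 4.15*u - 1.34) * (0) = 0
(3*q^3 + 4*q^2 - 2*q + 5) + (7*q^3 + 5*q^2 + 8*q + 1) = 10*q^3 + 9*q^2 + 6*q + 6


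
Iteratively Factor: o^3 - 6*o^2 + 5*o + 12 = (o - 3)*(o^2 - 3*o - 4) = (o - 4)*(o - 3)*(o + 1)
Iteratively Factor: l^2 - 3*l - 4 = (l - 4)*(l + 1)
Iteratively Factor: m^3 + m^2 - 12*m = (m)*(m^2 + m - 12) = m*(m - 3)*(m + 4)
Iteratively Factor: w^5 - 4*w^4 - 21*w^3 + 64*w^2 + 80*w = (w + 4)*(w^4 - 8*w^3 + 11*w^2 + 20*w) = (w - 5)*(w + 4)*(w^3 - 3*w^2 - 4*w) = w*(w - 5)*(w + 4)*(w^2 - 3*w - 4) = w*(w - 5)*(w + 1)*(w + 4)*(w - 4)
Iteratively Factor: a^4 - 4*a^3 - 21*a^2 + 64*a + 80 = (a + 4)*(a^3 - 8*a^2 + 11*a + 20) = (a + 1)*(a + 4)*(a^2 - 9*a + 20) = (a - 5)*(a + 1)*(a + 4)*(a - 4)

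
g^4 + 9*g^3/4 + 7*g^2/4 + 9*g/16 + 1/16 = (g + 1/4)*(g + 1/2)^2*(g + 1)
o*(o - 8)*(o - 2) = o^3 - 10*o^2 + 16*o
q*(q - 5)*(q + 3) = q^3 - 2*q^2 - 15*q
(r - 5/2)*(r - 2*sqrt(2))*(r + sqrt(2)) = r^3 - 5*r^2/2 - sqrt(2)*r^2 - 4*r + 5*sqrt(2)*r/2 + 10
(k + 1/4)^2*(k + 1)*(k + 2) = k^4 + 7*k^3/2 + 57*k^2/16 + 19*k/16 + 1/8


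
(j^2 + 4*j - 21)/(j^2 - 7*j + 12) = (j + 7)/(j - 4)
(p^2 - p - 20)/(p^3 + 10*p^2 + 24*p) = (p - 5)/(p*(p + 6))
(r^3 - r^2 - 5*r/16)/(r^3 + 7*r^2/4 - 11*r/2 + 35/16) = r*(4*r + 1)/(4*r^2 + 12*r - 7)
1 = 1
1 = 1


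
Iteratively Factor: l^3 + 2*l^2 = (l)*(l^2 + 2*l) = l*(l + 2)*(l)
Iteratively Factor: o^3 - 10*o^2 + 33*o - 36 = (o - 3)*(o^2 - 7*o + 12) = (o - 4)*(o - 3)*(o - 3)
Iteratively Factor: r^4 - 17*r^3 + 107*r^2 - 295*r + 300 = (r - 5)*(r^3 - 12*r^2 + 47*r - 60) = (r - 5)*(r - 3)*(r^2 - 9*r + 20) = (r - 5)^2*(r - 3)*(r - 4)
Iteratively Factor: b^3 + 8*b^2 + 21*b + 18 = (b + 3)*(b^2 + 5*b + 6) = (b + 3)^2*(b + 2)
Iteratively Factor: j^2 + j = (j)*(j + 1)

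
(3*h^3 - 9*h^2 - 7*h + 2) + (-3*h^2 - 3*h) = 3*h^3 - 12*h^2 - 10*h + 2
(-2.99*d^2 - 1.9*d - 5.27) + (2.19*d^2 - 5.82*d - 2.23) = -0.8*d^2 - 7.72*d - 7.5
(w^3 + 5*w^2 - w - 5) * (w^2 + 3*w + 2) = w^5 + 8*w^4 + 16*w^3 + 2*w^2 - 17*w - 10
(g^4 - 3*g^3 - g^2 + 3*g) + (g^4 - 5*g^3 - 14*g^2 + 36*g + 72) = 2*g^4 - 8*g^3 - 15*g^2 + 39*g + 72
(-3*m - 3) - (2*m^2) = -2*m^2 - 3*m - 3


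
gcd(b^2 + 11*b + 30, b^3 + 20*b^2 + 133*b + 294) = b + 6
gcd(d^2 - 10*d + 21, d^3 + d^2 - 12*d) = d - 3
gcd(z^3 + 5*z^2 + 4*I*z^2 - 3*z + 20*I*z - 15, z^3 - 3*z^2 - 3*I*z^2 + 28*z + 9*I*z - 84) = 1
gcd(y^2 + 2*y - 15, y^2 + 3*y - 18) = y - 3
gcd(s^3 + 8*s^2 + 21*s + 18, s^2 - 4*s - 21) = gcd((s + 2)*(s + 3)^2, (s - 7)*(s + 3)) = s + 3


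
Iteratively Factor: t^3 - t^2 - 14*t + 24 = (t - 2)*(t^2 + t - 12) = (t - 3)*(t - 2)*(t + 4)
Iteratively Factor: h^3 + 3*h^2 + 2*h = (h + 1)*(h^2 + 2*h) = (h + 1)*(h + 2)*(h)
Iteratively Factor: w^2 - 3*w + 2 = (w - 2)*(w - 1)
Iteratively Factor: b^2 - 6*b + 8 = (b - 2)*(b - 4)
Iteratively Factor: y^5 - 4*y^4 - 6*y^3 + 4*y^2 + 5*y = (y)*(y^4 - 4*y^3 - 6*y^2 + 4*y + 5) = y*(y - 1)*(y^3 - 3*y^2 - 9*y - 5) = y*(y - 5)*(y - 1)*(y^2 + 2*y + 1) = y*(y - 5)*(y - 1)*(y + 1)*(y + 1)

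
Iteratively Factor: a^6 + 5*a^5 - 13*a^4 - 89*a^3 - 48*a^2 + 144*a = (a + 3)*(a^5 + 2*a^4 - 19*a^3 - 32*a^2 + 48*a) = a*(a + 3)*(a^4 + 2*a^3 - 19*a^2 - 32*a + 48) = a*(a + 3)^2*(a^3 - a^2 - 16*a + 16) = a*(a - 1)*(a + 3)^2*(a^2 - 16) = a*(a - 1)*(a + 3)^2*(a + 4)*(a - 4)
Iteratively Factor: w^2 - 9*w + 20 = (w - 5)*(w - 4)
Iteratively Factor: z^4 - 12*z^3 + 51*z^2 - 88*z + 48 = (z - 4)*(z^3 - 8*z^2 + 19*z - 12) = (z - 4)*(z - 3)*(z^2 - 5*z + 4) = (z - 4)*(z - 3)*(z - 1)*(z - 4)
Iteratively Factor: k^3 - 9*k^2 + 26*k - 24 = (k - 4)*(k^2 - 5*k + 6) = (k - 4)*(k - 3)*(k - 2)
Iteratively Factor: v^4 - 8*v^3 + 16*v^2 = (v)*(v^3 - 8*v^2 + 16*v) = v*(v - 4)*(v^2 - 4*v) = v^2*(v - 4)*(v - 4)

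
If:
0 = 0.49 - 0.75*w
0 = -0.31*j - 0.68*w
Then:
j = -1.43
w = 0.65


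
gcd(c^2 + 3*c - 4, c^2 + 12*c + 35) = 1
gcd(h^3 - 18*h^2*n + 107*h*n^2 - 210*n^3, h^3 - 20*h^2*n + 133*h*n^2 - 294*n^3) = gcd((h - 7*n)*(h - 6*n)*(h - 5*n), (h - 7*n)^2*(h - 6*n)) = h^2 - 13*h*n + 42*n^2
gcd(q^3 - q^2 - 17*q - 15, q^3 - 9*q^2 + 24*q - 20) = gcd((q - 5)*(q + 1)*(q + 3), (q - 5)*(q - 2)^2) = q - 5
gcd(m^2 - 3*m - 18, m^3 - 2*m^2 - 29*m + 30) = m - 6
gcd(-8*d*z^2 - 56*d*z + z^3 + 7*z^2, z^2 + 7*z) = z^2 + 7*z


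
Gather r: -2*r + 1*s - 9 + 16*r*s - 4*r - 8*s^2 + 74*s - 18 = r*(16*s - 6) - 8*s^2 + 75*s - 27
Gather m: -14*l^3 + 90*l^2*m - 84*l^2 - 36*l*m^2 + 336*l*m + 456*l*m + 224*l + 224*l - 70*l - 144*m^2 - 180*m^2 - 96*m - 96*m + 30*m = -14*l^3 - 84*l^2 + 378*l + m^2*(-36*l - 324) + m*(90*l^2 + 792*l - 162)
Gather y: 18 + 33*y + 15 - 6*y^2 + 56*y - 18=-6*y^2 + 89*y + 15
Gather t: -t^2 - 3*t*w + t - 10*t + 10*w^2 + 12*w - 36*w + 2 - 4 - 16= -t^2 + t*(-3*w - 9) + 10*w^2 - 24*w - 18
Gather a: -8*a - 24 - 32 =-8*a - 56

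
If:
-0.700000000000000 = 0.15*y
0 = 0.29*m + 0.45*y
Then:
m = 7.24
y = -4.67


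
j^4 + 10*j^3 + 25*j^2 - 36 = (j - 1)*(j + 2)*(j + 3)*(j + 6)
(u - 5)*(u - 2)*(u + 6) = u^3 - u^2 - 32*u + 60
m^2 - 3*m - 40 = (m - 8)*(m + 5)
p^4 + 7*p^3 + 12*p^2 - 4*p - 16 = (p - 1)*(p + 2)^2*(p + 4)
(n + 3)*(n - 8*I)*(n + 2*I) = n^3 + 3*n^2 - 6*I*n^2 + 16*n - 18*I*n + 48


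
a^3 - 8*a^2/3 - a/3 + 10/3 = (a - 2)*(a - 5/3)*(a + 1)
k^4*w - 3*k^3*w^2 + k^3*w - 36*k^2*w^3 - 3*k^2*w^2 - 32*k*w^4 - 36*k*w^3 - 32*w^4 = (k - 8*w)*(k + w)*(k + 4*w)*(k*w + w)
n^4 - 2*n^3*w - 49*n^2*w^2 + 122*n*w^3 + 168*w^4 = (n - 6*w)*(n - 4*w)*(n + w)*(n + 7*w)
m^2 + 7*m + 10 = (m + 2)*(m + 5)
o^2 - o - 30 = (o - 6)*(o + 5)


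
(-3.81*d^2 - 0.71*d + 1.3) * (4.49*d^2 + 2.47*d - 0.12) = -17.1069*d^4 - 12.5986*d^3 + 4.5405*d^2 + 3.2962*d - 0.156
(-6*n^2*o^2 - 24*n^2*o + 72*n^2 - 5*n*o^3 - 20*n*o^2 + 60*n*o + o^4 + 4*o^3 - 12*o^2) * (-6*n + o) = 36*n^3*o^2 + 144*n^3*o - 432*n^3 + 24*n^2*o^3 + 96*n^2*o^2 - 288*n^2*o - 11*n*o^4 - 44*n*o^3 + 132*n*o^2 + o^5 + 4*o^4 - 12*o^3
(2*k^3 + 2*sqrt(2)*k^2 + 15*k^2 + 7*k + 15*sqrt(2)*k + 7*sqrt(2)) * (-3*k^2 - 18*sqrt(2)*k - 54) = -6*k^5 - 42*sqrt(2)*k^4 - 45*k^4 - 315*sqrt(2)*k^3 - 201*k^3 - 1350*k^2 - 255*sqrt(2)*k^2 - 810*sqrt(2)*k - 630*k - 378*sqrt(2)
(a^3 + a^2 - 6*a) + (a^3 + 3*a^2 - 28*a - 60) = 2*a^3 + 4*a^2 - 34*a - 60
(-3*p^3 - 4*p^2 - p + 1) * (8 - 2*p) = 6*p^4 - 16*p^3 - 30*p^2 - 10*p + 8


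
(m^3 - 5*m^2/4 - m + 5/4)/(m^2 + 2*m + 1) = (4*m^2 - 9*m + 5)/(4*(m + 1))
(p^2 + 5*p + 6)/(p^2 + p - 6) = (p + 2)/(p - 2)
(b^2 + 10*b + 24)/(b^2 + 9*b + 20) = (b + 6)/(b + 5)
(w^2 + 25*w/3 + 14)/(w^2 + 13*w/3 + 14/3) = (w + 6)/(w + 2)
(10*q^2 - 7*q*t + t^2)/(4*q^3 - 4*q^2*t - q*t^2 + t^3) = (5*q - t)/(2*q^2 - q*t - t^2)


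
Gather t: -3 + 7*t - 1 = 7*t - 4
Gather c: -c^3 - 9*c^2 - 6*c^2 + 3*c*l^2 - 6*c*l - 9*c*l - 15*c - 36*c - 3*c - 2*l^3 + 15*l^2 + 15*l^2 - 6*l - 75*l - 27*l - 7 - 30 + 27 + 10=-c^3 - 15*c^2 + c*(3*l^2 - 15*l - 54) - 2*l^3 + 30*l^2 - 108*l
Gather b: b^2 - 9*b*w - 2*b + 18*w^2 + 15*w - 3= b^2 + b*(-9*w - 2) + 18*w^2 + 15*w - 3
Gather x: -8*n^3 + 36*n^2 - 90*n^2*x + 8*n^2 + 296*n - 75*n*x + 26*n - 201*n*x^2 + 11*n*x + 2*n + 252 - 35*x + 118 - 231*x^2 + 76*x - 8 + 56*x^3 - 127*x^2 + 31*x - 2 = -8*n^3 + 44*n^2 + 324*n + 56*x^3 + x^2*(-201*n - 358) + x*(-90*n^2 - 64*n + 72) + 360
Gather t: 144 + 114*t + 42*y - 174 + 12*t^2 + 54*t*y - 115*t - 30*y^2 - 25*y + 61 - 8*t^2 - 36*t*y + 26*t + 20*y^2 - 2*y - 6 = 4*t^2 + t*(18*y + 25) - 10*y^2 + 15*y + 25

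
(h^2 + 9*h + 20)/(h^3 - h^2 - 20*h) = (h + 5)/(h*(h - 5))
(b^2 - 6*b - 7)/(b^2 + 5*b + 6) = (b^2 - 6*b - 7)/(b^2 + 5*b + 6)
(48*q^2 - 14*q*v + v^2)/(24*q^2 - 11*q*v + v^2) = (6*q - v)/(3*q - v)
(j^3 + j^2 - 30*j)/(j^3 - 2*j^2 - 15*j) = (j + 6)/(j + 3)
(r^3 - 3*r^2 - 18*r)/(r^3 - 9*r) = (r - 6)/(r - 3)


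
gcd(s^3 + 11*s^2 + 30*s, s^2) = s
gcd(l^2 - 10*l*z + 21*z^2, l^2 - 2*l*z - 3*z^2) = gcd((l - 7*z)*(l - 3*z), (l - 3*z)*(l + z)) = -l + 3*z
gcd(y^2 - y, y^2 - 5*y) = y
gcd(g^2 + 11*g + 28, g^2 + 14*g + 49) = g + 7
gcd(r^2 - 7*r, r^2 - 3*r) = r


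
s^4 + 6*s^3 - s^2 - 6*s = s*(s - 1)*(s + 1)*(s + 6)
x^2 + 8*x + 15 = (x + 3)*(x + 5)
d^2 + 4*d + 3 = (d + 1)*(d + 3)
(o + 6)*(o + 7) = o^2 + 13*o + 42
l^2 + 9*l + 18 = (l + 3)*(l + 6)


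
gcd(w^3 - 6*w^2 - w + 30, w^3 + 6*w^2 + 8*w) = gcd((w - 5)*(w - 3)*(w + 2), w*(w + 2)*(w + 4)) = w + 2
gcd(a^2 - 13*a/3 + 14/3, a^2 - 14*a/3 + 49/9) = a - 7/3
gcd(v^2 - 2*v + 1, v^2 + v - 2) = v - 1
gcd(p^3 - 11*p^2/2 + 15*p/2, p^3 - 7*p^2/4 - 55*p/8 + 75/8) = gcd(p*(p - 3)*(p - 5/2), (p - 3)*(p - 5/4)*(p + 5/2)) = p - 3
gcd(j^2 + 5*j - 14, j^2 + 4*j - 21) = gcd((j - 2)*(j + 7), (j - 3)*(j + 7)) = j + 7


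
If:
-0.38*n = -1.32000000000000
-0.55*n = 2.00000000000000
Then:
No Solution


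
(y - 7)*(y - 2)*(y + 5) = y^3 - 4*y^2 - 31*y + 70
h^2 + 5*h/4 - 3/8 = (h - 1/4)*(h + 3/2)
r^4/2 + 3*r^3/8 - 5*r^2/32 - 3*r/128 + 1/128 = (r/2 + 1/2)*(r - 1/4)^2*(r + 1/4)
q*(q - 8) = q^2 - 8*q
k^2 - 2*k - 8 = (k - 4)*(k + 2)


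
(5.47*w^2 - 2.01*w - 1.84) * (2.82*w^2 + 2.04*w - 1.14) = 15.4254*w^4 + 5.4906*w^3 - 15.525*w^2 - 1.4622*w + 2.0976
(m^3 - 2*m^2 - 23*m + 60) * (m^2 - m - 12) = m^5 - 3*m^4 - 33*m^3 + 107*m^2 + 216*m - 720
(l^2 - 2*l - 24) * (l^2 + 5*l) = l^4 + 3*l^3 - 34*l^2 - 120*l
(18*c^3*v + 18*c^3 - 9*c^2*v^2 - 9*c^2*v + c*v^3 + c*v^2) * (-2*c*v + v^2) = -36*c^4*v^2 - 36*c^4*v + 36*c^3*v^3 + 36*c^3*v^2 - 11*c^2*v^4 - 11*c^2*v^3 + c*v^5 + c*v^4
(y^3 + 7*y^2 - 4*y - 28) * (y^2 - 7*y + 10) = y^5 - 43*y^3 + 70*y^2 + 156*y - 280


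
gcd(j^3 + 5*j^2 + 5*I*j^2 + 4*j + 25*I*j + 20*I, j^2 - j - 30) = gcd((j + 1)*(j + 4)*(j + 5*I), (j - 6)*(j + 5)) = 1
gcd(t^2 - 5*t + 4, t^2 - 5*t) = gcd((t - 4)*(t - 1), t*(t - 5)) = 1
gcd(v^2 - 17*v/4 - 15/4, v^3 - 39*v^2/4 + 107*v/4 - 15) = v - 5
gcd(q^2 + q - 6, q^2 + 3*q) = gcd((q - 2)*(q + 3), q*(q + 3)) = q + 3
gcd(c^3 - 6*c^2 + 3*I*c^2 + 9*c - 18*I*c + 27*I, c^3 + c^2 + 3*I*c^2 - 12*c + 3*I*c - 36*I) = c^2 + c*(-3 + 3*I) - 9*I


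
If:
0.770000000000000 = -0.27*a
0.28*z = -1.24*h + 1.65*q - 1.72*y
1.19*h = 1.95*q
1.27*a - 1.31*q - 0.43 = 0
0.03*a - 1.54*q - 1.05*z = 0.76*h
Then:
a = -2.85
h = -5.07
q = -3.09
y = -0.64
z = 8.12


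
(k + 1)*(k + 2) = k^2 + 3*k + 2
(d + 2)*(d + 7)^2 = d^3 + 16*d^2 + 77*d + 98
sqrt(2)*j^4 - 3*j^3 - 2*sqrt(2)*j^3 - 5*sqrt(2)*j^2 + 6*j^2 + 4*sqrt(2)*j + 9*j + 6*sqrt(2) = (j - 3)*(j + 1)*(j - 2*sqrt(2))*(sqrt(2)*j + 1)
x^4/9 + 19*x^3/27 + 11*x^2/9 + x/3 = x*(x/3 + 1)^2*(x + 1/3)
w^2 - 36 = (w - 6)*(w + 6)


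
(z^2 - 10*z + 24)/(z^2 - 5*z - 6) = (z - 4)/(z + 1)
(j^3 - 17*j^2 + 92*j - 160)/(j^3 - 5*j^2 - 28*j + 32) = (j^2 - 9*j + 20)/(j^2 + 3*j - 4)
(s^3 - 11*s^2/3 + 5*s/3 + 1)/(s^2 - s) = s - 8/3 - 1/s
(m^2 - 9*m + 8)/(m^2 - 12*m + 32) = (m - 1)/(m - 4)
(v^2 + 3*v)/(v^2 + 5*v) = (v + 3)/(v + 5)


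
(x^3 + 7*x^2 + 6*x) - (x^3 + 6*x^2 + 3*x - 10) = x^2 + 3*x + 10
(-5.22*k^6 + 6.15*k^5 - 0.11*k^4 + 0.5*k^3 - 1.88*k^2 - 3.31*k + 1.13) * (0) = 0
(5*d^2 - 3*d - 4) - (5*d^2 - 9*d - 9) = 6*d + 5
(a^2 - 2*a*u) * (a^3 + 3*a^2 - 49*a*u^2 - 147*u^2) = a^5 - 2*a^4*u + 3*a^4 - 49*a^3*u^2 - 6*a^3*u + 98*a^2*u^3 - 147*a^2*u^2 + 294*a*u^3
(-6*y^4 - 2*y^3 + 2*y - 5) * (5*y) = -30*y^5 - 10*y^4 + 10*y^2 - 25*y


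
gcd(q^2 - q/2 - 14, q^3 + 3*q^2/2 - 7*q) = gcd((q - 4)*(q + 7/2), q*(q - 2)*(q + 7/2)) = q + 7/2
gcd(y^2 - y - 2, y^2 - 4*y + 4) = y - 2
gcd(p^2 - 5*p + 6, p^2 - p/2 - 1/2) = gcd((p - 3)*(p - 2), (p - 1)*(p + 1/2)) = 1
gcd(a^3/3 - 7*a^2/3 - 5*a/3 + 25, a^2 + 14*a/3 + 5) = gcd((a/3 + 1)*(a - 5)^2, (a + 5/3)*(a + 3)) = a + 3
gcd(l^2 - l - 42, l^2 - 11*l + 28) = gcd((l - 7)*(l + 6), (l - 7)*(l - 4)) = l - 7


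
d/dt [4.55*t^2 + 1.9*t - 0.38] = 9.1*t + 1.9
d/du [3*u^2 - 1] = 6*u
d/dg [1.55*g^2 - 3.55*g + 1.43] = 3.1*g - 3.55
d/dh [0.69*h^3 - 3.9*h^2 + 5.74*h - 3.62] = 2.07*h^2 - 7.8*h + 5.74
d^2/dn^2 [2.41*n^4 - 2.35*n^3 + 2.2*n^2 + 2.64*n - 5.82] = 28.92*n^2 - 14.1*n + 4.4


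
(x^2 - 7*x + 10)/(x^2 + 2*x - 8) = (x - 5)/(x + 4)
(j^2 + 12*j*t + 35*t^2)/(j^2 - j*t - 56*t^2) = (-j - 5*t)/(-j + 8*t)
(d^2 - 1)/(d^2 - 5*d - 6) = (d - 1)/(d - 6)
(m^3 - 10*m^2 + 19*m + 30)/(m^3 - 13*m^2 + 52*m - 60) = (m + 1)/(m - 2)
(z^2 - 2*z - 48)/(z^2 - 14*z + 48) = (z + 6)/(z - 6)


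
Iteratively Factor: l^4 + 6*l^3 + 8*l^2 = (l + 2)*(l^3 + 4*l^2) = (l + 2)*(l + 4)*(l^2) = l*(l + 2)*(l + 4)*(l)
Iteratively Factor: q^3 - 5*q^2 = (q - 5)*(q^2) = q*(q - 5)*(q)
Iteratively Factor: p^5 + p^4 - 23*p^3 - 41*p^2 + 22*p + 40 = (p + 2)*(p^4 - p^3 - 21*p^2 + p + 20) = (p - 1)*(p + 2)*(p^3 - 21*p - 20) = (p - 5)*(p - 1)*(p + 2)*(p^2 + 5*p + 4) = (p - 5)*(p - 1)*(p + 1)*(p + 2)*(p + 4)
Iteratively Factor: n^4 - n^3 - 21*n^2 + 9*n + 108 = (n - 4)*(n^3 + 3*n^2 - 9*n - 27) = (n - 4)*(n + 3)*(n^2 - 9) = (n - 4)*(n + 3)^2*(n - 3)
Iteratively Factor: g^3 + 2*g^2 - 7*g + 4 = (g - 1)*(g^2 + 3*g - 4) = (g - 1)*(g + 4)*(g - 1)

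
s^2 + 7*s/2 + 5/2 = (s + 1)*(s + 5/2)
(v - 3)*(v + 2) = v^2 - v - 6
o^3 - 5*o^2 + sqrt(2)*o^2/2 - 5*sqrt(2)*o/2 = o*(o - 5)*(o + sqrt(2)/2)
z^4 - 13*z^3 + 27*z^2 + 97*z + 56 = (z - 8)*(z - 7)*(z + 1)^2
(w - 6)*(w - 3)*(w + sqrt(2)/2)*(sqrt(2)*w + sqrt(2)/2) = sqrt(2)*w^4 - 17*sqrt(2)*w^3/2 + w^3 - 17*w^2/2 + 27*sqrt(2)*w^2/2 + 9*sqrt(2)*w + 27*w/2 + 9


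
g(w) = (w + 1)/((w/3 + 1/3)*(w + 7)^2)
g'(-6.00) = -6.00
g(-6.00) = 3.00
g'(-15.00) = 0.01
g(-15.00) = 0.05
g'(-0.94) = -0.03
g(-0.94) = 0.08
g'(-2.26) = -0.06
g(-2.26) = 0.13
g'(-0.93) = -0.03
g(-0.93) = 0.08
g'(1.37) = -0.01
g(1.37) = 0.04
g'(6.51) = -0.00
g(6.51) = 0.02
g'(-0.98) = -0.03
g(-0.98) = 0.08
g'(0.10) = -0.02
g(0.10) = 0.06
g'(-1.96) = -0.05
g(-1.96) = 0.12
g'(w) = -2*(w + 1)/((w/3 + 1/3)*(w + 7)^3) + 1/((w/3 + 1/3)*(w + 7)^2) - (w + 1)/(3*(w/3 + 1/3)^2*(w + 7)^2)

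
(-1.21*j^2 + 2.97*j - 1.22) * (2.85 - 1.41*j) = 1.7061*j^3 - 7.6362*j^2 + 10.1847*j - 3.477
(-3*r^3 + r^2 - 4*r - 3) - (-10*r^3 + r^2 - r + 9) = 7*r^3 - 3*r - 12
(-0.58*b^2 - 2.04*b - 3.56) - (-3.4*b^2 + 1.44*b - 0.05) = 2.82*b^2 - 3.48*b - 3.51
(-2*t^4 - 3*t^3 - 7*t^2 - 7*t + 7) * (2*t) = -4*t^5 - 6*t^4 - 14*t^3 - 14*t^2 + 14*t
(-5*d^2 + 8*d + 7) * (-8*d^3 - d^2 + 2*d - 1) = 40*d^5 - 59*d^4 - 74*d^3 + 14*d^2 + 6*d - 7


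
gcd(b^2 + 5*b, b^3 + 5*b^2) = b^2 + 5*b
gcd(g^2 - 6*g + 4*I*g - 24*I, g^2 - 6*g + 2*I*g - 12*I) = g - 6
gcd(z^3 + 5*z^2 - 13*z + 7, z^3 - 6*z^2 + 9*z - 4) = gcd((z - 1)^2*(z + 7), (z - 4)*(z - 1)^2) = z^2 - 2*z + 1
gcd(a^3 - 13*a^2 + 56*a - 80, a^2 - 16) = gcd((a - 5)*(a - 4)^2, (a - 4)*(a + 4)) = a - 4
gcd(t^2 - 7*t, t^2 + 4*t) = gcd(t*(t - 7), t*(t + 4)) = t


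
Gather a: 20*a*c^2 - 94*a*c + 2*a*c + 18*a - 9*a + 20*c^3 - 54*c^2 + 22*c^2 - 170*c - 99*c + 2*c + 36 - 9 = a*(20*c^2 - 92*c + 9) + 20*c^3 - 32*c^2 - 267*c + 27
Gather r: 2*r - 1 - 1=2*r - 2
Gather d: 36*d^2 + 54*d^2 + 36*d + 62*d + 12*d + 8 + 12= 90*d^2 + 110*d + 20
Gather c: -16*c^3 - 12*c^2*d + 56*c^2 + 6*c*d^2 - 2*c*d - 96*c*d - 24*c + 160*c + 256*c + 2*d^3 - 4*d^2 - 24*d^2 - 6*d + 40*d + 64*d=-16*c^3 + c^2*(56 - 12*d) + c*(6*d^2 - 98*d + 392) + 2*d^3 - 28*d^2 + 98*d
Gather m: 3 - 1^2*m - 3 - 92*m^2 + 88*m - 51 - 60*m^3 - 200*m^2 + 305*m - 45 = -60*m^3 - 292*m^2 + 392*m - 96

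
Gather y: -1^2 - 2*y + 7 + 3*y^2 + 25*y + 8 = 3*y^2 + 23*y + 14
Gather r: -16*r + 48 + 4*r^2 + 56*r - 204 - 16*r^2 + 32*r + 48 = -12*r^2 + 72*r - 108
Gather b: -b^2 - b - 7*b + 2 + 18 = -b^2 - 8*b + 20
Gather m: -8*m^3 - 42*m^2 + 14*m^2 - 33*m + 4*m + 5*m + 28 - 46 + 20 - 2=-8*m^3 - 28*m^2 - 24*m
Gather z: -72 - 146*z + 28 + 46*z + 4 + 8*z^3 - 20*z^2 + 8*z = 8*z^3 - 20*z^2 - 92*z - 40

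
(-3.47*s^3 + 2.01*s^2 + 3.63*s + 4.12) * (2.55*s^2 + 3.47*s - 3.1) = -8.8485*s^5 - 6.9154*s^4 + 26.9882*s^3 + 16.8711*s^2 + 3.0434*s - 12.772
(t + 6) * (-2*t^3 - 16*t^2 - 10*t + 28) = -2*t^4 - 28*t^3 - 106*t^2 - 32*t + 168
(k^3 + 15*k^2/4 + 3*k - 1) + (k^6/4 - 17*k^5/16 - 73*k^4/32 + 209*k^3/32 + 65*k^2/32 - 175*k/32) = k^6/4 - 17*k^5/16 - 73*k^4/32 + 241*k^3/32 + 185*k^2/32 - 79*k/32 - 1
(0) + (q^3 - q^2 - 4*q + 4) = q^3 - q^2 - 4*q + 4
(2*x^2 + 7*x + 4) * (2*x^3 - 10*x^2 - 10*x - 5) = 4*x^5 - 6*x^4 - 82*x^3 - 120*x^2 - 75*x - 20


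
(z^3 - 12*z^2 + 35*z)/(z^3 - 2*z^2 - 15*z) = (z - 7)/(z + 3)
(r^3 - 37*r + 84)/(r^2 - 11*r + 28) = (r^2 + 4*r - 21)/(r - 7)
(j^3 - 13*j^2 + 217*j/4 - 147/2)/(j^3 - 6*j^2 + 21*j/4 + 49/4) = (j - 6)/(j + 1)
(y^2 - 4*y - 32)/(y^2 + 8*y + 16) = (y - 8)/(y + 4)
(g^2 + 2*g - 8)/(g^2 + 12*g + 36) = (g^2 + 2*g - 8)/(g^2 + 12*g + 36)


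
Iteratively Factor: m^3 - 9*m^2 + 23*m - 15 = (m - 3)*(m^2 - 6*m + 5) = (m - 3)*(m - 1)*(m - 5)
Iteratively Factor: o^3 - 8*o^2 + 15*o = (o - 3)*(o^2 - 5*o) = o*(o - 3)*(o - 5)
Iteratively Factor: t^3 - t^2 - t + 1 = (t + 1)*(t^2 - 2*t + 1) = (t - 1)*(t + 1)*(t - 1)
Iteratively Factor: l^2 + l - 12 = (l - 3)*(l + 4)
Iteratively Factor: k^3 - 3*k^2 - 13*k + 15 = (k - 5)*(k^2 + 2*k - 3) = (k - 5)*(k - 1)*(k + 3)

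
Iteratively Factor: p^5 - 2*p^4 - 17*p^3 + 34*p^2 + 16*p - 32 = (p - 1)*(p^4 - p^3 - 18*p^2 + 16*p + 32) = (p - 1)*(p + 1)*(p^3 - 2*p^2 - 16*p + 32) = (p - 2)*(p - 1)*(p + 1)*(p^2 - 16) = (p - 4)*(p - 2)*(p - 1)*(p + 1)*(p + 4)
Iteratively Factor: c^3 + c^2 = (c)*(c^2 + c) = c*(c + 1)*(c)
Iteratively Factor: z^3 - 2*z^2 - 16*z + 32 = (z - 4)*(z^2 + 2*z - 8) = (z - 4)*(z + 4)*(z - 2)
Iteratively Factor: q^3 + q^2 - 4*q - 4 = (q - 2)*(q^2 + 3*q + 2) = (q - 2)*(q + 1)*(q + 2)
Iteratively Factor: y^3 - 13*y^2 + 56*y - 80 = (y - 5)*(y^2 - 8*y + 16) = (y - 5)*(y - 4)*(y - 4)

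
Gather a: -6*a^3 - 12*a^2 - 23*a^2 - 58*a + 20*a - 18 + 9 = -6*a^3 - 35*a^2 - 38*a - 9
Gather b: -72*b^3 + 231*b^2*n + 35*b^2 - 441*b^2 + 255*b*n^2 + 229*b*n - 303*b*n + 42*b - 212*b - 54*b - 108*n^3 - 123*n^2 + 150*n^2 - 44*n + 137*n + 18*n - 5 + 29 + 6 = -72*b^3 + b^2*(231*n - 406) + b*(255*n^2 - 74*n - 224) - 108*n^3 + 27*n^2 + 111*n + 30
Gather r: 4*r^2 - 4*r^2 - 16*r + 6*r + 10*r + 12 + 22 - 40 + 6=0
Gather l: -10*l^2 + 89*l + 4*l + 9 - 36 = -10*l^2 + 93*l - 27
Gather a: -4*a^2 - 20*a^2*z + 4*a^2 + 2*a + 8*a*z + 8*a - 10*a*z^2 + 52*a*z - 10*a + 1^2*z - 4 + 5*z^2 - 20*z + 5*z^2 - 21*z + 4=-20*a^2*z + a*(-10*z^2 + 60*z) + 10*z^2 - 40*z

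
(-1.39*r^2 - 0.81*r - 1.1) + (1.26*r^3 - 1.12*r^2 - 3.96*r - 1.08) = 1.26*r^3 - 2.51*r^2 - 4.77*r - 2.18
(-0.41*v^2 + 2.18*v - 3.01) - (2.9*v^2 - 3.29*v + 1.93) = -3.31*v^2 + 5.47*v - 4.94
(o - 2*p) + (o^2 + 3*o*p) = o^2 + 3*o*p + o - 2*p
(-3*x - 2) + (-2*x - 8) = -5*x - 10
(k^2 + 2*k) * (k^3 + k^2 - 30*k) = k^5 + 3*k^4 - 28*k^3 - 60*k^2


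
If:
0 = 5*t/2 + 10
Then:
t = -4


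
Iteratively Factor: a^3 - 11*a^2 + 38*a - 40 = (a - 2)*(a^2 - 9*a + 20) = (a - 5)*(a - 2)*(a - 4)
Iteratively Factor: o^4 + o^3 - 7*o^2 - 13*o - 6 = (o + 1)*(o^3 - 7*o - 6) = (o + 1)^2*(o^2 - o - 6) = (o + 1)^2*(o + 2)*(o - 3)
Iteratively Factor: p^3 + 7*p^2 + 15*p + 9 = (p + 3)*(p^2 + 4*p + 3) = (p + 1)*(p + 3)*(p + 3)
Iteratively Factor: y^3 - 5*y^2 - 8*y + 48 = (y - 4)*(y^2 - y - 12) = (y - 4)^2*(y + 3)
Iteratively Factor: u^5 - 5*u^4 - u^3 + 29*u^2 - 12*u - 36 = (u + 2)*(u^4 - 7*u^3 + 13*u^2 + 3*u - 18) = (u + 1)*(u + 2)*(u^3 - 8*u^2 + 21*u - 18) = (u - 2)*(u + 1)*(u + 2)*(u^2 - 6*u + 9) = (u - 3)*(u - 2)*(u + 1)*(u + 2)*(u - 3)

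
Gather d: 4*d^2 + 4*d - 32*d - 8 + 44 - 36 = 4*d^2 - 28*d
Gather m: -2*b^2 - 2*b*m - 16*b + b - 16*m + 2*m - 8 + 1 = -2*b^2 - 15*b + m*(-2*b - 14) - 7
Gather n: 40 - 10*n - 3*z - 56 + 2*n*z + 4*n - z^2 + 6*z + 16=n*(2*z - 6) - z^2 + 3*z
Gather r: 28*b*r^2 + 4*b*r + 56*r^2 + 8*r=r^2*(28*b + 56) + r*(4*b + 8)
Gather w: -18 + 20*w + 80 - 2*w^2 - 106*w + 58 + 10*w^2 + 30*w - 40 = 8*w^2 - 56*w + 80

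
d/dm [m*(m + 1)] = 2*m + 1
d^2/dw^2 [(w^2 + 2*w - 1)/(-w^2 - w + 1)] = 2*(-w^3 - 3*w - 1)/(w^6 + 3*w^5 - 5*w^3 + 3*w - 1)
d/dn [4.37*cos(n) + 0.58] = -4.37*sin(n)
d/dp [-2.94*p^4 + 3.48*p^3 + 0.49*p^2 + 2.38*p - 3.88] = -11.76*p^3 + 10.44*p^2 + 0.98*p + 2.38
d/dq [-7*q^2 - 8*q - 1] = -14*q - 8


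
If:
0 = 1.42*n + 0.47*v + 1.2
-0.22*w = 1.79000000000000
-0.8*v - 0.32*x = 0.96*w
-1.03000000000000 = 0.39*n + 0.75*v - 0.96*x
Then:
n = -3.34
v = 7.52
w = -8.14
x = 5.60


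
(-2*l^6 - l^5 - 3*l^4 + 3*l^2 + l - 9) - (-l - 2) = -2*l^6 - l^5 - 3*l^4 + 3*l^2 + 2*l - 7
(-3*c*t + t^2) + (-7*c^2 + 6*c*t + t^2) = -7*c^2 + 3*c*t + 2*t^2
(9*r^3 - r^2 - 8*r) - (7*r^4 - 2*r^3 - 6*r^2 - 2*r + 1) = -7*r^4 + 11*r^3 + 5*r^2 - 6*r - 1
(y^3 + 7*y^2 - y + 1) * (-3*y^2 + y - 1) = -3*y^5 - 20*y^4 + 9*y^3 - 11*y^2 + 2*y - 1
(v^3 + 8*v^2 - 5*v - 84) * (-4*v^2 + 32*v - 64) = -4*v^5 + 212*v^3 - 336*v^2 - 2368*v + 5376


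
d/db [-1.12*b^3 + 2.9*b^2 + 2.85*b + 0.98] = -3.36*b^2 + 5.8*b + 2.85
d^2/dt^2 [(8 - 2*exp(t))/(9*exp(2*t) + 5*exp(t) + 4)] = (-162*exp(4*t) + 2682*exp(3*t) + 1512*exp(2*t) - 912*exp(t) - 192)*exp(t)/(729*exp(6*t) + 1215*exp(5*t) + 1647*exp(4*t) + 1205*exp(3*t) + 732*exp(2*t) + 240*exp(t) + 64)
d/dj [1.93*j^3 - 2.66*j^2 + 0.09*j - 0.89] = 5.79*j^2 - 5.32*j + 0.09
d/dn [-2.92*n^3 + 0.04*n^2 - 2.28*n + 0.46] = -8.76*n^2 + 0.08*n - 2.28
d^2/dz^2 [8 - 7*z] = 0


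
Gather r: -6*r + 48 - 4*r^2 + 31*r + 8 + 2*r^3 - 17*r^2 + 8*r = 2*r^3 - 21*r^2 + 33*r + 56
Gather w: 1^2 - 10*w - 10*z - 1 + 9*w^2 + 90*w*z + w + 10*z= 9*w^2 + w*(90*z - 9)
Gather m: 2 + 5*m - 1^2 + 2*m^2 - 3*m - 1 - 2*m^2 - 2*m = 0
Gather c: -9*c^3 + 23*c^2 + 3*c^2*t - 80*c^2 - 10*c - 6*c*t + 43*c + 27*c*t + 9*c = -9*c^3 + c^2*(3*t - 57) + c*(21*t + 42)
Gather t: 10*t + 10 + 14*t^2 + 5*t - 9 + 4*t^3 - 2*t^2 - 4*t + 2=4*t^3 + 12*t^2 + 11*t + 3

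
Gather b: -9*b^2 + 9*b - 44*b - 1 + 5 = -9*b^2 - 35*b + 4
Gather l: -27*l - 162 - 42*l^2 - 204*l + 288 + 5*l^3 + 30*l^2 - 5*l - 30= 5*l^3 - 12*l^2 - 236*l + 96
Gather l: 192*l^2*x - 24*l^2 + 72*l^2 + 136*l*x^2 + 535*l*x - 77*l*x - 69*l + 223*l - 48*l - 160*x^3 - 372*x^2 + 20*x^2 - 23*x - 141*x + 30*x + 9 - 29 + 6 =l^2*(192*x + 48) + l*(136*x^2 + 458*x + 106) - 160*x^3 - 352*x^2 - 134*x - 14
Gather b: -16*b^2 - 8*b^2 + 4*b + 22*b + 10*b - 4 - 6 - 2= -24*b^2 + 36*b - 12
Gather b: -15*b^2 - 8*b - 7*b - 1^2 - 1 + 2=-15*b^2 - 15*b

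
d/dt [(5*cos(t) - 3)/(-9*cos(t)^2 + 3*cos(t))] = (-5*sin(t) - sin(t)/cos(t)^2 + 6*tan(t))/(3*cos(t) - 1)^2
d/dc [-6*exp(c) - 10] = -6*exp(c)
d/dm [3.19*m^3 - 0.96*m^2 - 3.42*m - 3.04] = 9.57*m^2 - 1.92*m - 3.42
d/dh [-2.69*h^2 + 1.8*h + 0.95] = 1.8 - 5.38*h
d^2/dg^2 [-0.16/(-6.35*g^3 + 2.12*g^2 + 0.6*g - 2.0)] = ((0.6784 - 6.096*g)*(6.35*g^3 - 2.12*g^2 - 0.6*g + 2.0) + 0.16*(-38.1*g^2 + 8.48*g + 1.2)*(-19.05*g^2 + 4.24*g + 0.6))/(6.35*g^3 - 2.12*g^2 - 0.6*g + 2.0)^3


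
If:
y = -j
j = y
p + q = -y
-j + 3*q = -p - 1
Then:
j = 0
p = 1/2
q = -1/2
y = 0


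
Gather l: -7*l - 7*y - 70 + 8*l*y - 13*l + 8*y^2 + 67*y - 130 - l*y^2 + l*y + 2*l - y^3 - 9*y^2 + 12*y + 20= l*(-y^2 + 9*y - 18) - y^3 - y^2 + 72*y - 180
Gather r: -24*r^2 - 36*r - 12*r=-24*r^2 - 48*r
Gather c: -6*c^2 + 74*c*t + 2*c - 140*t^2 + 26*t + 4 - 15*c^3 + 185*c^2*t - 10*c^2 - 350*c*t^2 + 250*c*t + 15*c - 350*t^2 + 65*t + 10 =-15*c^3 + c^2*(185*t - 16) + c*(-350*t^2 + 324*t + 17) - 490*t^2 + 91*t + 14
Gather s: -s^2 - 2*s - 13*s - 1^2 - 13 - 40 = -s^2 - 15*s - 54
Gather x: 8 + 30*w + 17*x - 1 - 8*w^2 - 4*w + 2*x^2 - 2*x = -8*w^2 + 26*w + 2*x^2 + 15*x + 7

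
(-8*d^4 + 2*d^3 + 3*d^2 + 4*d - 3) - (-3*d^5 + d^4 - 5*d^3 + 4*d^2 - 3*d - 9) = 3*d^5 - 9*d^4 + 7*d^3 - d^2 + 7*d + 6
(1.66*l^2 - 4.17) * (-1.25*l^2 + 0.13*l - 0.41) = -2.075*l^4 + 0.2158*l^3 + 4.5319*l^2 - 0.5421*l + 1.7097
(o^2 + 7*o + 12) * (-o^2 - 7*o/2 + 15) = -o^4 - 21*o^3/2 - 43*o^2/2 + 63*o + 180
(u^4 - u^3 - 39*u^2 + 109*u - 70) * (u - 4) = u^5 - 5*u^4 - 35*u^3 + 265*u^2 - 506*u + 280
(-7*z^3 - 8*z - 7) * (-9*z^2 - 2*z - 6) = 63*z^5 + 14*z^4 + 114*z^3 + 79*z^2 + 62*z + 42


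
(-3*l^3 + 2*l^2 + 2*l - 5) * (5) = -15*l^3 + 10*l^2 + 10*l - 25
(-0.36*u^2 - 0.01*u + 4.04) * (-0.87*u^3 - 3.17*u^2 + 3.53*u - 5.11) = 0.3132*u^5 + 1.1499*u^4 - 4.7539*u^3 - 11.0025*u^2 + 14.3123*u - 20.6444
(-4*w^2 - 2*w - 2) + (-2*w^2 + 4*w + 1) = -6*w^2 + 2*w - 1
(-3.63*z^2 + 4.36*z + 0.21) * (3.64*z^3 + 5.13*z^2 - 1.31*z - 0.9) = -13.2132*z^5 - 2.7515*z^4 + 27.8865*z^3 - 1.3673*z^2 - 4.1991*z - 0.189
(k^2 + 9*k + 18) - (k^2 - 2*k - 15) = 11*k + 33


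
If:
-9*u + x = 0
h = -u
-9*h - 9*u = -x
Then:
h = 0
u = 0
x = 0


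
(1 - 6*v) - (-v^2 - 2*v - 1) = v^2 - 4*v + 2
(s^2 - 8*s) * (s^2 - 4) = s^4 - 8*s^3 - 4*s^2 + 32*s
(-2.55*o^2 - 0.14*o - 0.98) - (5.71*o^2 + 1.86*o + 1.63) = -8.26*o^2 - 2.0*o - 2.61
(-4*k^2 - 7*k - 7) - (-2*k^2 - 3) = -2*k^2 - 7*k - 4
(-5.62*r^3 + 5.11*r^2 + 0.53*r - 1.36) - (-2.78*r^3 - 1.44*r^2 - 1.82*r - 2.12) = -2.84*r^3 + 6.55*r^2 + 2.35*r + 0.76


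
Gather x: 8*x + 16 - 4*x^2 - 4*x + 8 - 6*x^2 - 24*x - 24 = -10*x^2 - 20*x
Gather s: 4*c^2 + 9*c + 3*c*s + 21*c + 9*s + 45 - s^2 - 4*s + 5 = 4*c^2 + 30*c - s^2 + s*(3*c + 5) + 50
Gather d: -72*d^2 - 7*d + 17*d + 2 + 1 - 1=-72*d^2 + 10*d + 2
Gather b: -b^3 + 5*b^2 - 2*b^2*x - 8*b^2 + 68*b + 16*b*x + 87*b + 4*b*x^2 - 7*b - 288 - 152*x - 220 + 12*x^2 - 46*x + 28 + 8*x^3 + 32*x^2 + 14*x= -b^3 + b^2*(-2*x - 3) + b*(4*x^2 + 16*x + 148) + 8*x^3 + 44*x^2 - 184*x - 480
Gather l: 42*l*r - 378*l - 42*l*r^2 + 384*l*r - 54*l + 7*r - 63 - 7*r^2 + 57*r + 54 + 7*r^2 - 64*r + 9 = l*(-42*r^2 + 426*r - 432)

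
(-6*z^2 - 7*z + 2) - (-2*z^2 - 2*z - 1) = -4*z^2 - 5*z + 3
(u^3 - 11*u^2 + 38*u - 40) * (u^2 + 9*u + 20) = u^5 - 2*u^4 - 41*u^3 + 82*u^2 + 400*u - 800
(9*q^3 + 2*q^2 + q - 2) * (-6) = -54*q^3 - 12*q^2 - 6*q + 12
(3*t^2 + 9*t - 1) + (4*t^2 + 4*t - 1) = 7*t^2 + 13*t - 2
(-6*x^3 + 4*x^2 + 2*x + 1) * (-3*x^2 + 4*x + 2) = 18*x^5 - 36*x^4 - 2*x^3 + 13*x^2 + 8*x + 2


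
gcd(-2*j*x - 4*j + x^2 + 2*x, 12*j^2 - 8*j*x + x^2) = -2*j + x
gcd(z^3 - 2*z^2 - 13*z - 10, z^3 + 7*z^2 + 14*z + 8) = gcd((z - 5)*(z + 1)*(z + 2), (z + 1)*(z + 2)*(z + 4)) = z^2 + 3*z + 2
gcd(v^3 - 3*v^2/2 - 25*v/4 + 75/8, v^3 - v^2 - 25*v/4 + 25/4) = v^2 - 25/4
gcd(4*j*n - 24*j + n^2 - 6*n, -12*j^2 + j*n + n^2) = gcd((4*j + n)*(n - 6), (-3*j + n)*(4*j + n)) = 4*j + n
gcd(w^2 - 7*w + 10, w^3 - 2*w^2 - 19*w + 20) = w - 5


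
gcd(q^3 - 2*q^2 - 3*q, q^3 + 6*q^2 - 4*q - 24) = 1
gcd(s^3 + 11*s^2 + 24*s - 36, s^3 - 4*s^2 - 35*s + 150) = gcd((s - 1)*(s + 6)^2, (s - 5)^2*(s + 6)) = s + 6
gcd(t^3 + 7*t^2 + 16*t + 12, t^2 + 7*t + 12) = t + 3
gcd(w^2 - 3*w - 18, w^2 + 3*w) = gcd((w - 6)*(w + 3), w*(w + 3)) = w + 3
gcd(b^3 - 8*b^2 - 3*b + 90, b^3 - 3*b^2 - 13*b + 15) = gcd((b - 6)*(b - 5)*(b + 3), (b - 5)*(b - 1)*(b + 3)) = b^2 - 2*b - 15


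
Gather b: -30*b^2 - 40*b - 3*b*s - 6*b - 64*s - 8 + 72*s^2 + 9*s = -30*b^2 + b*(-3*s - 46) + 72*s^2 - 55*s - 8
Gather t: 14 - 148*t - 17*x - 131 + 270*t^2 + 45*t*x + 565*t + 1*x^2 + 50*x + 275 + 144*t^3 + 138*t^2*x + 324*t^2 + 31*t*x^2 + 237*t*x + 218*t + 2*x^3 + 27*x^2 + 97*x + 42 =144*t^3 + t^2*(138*x + 594) + t*(31*x^2 + 282*x + 635) + 2*x^3 + 28*x^2 + 130*x + 200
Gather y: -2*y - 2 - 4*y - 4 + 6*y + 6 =0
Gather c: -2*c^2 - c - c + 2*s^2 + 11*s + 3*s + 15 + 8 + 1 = -2*c^2 - 2*c + 2*s^2 + 14*s + 24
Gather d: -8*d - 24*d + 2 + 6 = 8 - 32*d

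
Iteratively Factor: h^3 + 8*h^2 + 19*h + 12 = (h + 3)*(h^2 + 5*h + 4) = (h + 3)*(h + 4)*(h + 1)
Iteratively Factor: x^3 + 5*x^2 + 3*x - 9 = (x + 3)*(x^2 + 2*x - 3) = (x + 3)^2*(x - 1)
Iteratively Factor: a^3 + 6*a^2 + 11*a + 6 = (a + 2)*(a^2 + 4*a + 3) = (a + 2)*(a + 3)*(a + 1)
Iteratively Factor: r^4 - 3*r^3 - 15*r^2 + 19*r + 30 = (r + 3)*(r^3 - 6*r^2 + 3*r + 10) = (r - 5)*(r + 3)*(r^2 - r - 2) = (r - 5)*(r - 2)*(r + 3)*(r + 1)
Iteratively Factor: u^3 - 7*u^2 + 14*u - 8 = (u - 4)*(u^2 - 3*u + 2) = (u - 4)*(u - 1)*(u - 2)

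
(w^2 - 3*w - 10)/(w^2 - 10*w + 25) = (w + 2)/(w - 5)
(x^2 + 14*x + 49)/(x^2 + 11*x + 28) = (x + 7)/(x + 4)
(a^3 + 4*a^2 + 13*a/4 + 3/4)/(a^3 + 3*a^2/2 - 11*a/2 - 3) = (a + 1/2)/(a - 2)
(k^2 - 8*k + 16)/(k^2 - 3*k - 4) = (k - 4)/(k + 1)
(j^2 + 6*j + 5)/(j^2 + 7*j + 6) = (j + 5)/(j + 6)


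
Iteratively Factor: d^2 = (d)*(d)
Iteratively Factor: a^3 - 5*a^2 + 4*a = (a - 4)*(a^2 - a) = a*(a - 4)*(a - 1)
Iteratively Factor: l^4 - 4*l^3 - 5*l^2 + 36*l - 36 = (l + 3)*(l^3 - 7*l^2 + 16*l - 12) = (l - 2)*(l + 3)*(l^2 - 5*l + 6) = (l - 3)*(l - 2)*(l + 3)*(l - 2)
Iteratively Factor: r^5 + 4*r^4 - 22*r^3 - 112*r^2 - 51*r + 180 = (r + 3)*(r^4 + r^3 - 25*r^2 - 37*r + 60) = (r + 3)^2*(r^3 - 2*r^2 - 19*r + 20) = (r - 1)*(r + 3)^2*(r^2 - r - 20) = (r - 1)*(r + 3)^2*(r + 4)*(r - 5)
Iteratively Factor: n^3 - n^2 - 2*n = (n - 2)*(n^2 + n) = (n - 2)*(n + 1)*(n)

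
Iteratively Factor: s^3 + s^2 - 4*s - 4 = (s + 2)*(s^2 - s - 2) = (s - 2)*(s + 2)*(s + 1)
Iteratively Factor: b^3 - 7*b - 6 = (b + 2)*(b^2 - 2*b - 3) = (b + 1)*(b + 2)*(b - 3)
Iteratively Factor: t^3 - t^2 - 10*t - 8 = (t + 1)*(t^2 - 2*t - 8) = (t - 4)*(t + 1)*(t + 2)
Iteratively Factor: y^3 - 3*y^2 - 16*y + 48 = (y + 4)*(y^2 - 7*y + 12) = (y - 3)*(y + 4)*(y - 4)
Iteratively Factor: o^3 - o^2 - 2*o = (o - 2)*(o^2 + o) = o*(o - 2)*(o + 1)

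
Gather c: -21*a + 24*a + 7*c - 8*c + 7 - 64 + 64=3*a - c + 7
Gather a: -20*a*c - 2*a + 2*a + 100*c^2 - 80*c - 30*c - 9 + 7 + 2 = -20*a*c + 100*c^2 - 110*c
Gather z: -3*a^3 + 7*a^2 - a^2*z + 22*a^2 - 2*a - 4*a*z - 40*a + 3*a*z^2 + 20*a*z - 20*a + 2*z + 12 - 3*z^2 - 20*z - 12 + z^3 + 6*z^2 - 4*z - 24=-3*a^3 + 29*a^2 - 62*a + z^3 + z^2*(3*a + 3) + z*(-a^2 + 16*a - 22) - 24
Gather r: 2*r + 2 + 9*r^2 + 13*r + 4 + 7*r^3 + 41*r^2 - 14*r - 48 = 7*r^3 + 50*r^2 + r - 42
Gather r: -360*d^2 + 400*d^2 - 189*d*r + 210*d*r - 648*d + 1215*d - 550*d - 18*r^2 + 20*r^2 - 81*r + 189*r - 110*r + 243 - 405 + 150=40*d^2 + 17*d + 2*r^2 + r*(21*d - 2) - 12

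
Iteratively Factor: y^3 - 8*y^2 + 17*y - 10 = (y - 5)*(y^2 - 3*y + 2) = (y - 5)*(y - 2)*(y - 1)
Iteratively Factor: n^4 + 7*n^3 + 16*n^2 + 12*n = (n)*(n^3 + 7*n^2 + 16*n + 12) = n*(n + 2)*(n^2 + 5*n + 6) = n*(n + 2)^2*(n + 3)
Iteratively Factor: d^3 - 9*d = (d + 3)*(d^2 - 3*d) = (d - 3)*(d + 3)*(d)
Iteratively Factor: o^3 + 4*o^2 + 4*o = (o)*(o^2 + 4*o + 4) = o*(o + 2)*(o + 2)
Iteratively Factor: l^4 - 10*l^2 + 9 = (l - 3)*(l^3 + 3*l^2 - l - 3) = (l - 3)*(l + 3)*(l^2 - 1) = (l - 3)*(l + 1)*(l + 3)*(l - 1)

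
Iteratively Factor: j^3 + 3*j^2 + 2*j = (j + 2)*(j^2 + j) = (j + 1)*(j + 2)*(j)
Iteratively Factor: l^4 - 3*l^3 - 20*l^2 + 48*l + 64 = (l + 1)*(l^3 - 4*l^2 - 16*l + 64) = (l - 4)*(l + 1)*(l^2 - 16) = (l - 4)*(l + 1)*(l + 4)*(l - 4)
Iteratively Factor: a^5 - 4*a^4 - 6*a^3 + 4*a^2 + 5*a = (a + 1)*(a^4 - 5*a^3 - a^2 + 5*a) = (a - 1)*(a + 1)*(a^3 - 4*a^2 - 5*a) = (a - 1)*(a + 1)^2*(a^2 - 5*a) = a*(a - 1)*(a + 1)^2*(a - 5)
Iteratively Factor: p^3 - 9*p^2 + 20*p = (p)*(p^2 - 9*p + 20) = p*(p - 5)*(p - 4)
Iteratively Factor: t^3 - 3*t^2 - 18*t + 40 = (t - 5)*(t^2 + 2*t - 8) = (t - 5)*(t + 4)*(t - 2)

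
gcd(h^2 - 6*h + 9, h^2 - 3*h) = h - 3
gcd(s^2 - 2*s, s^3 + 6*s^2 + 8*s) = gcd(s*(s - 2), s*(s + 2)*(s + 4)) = s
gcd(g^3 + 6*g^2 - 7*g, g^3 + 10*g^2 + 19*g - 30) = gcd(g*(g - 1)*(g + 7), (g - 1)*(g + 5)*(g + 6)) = g - 1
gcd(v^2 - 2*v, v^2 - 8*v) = v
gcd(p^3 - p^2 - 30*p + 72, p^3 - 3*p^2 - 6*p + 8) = p - 4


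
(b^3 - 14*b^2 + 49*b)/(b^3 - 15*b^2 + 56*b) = (b - 7)/(b - 8)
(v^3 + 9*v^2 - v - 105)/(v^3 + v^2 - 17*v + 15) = (v + 7)/(v - 1)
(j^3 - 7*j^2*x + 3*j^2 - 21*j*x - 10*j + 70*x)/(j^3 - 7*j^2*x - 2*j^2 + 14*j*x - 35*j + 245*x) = (j - 2)/(j - 7)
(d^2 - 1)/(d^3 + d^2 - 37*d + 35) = (d + 1)/(d^2 + 2*d - 35)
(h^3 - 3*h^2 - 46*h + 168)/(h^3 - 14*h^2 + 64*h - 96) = (h + 7)/(h - 4)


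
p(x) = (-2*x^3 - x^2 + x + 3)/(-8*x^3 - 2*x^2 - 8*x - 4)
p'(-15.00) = 0.00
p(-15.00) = 0.24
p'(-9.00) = 0.00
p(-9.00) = 0.24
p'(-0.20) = 3.40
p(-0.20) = -1.15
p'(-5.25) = -0.01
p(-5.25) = 0.23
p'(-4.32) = -0.01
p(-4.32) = 0.22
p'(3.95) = 0.01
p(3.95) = 0.24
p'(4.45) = 0.01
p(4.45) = 0.24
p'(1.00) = 0.39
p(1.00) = -0.05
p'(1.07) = 0.36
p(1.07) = -0.02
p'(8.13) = 0.00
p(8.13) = 0.25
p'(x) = (-6*x^2 - 2*x + 1)/(-8*x^3 - 2*x^2 - 8*x - 4) + (24*x^2 + 4*x + 8)*(-2*x^3 - x^2 + x + 3)/(-8*x^3 - 2*x^2 - 8*x - 4)^2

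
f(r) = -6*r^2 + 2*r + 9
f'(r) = 2 - 12*r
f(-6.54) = -260.71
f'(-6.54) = 80.48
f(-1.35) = -4.64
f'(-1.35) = 18.20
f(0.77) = 6.98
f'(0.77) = -7.24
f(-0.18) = 8.45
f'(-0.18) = 4.16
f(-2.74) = -41.53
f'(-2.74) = 34.88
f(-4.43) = -117.61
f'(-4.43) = 55.16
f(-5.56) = -187.60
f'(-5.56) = 68.72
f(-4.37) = -114.32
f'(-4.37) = 54.44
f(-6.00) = -219.00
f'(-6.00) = 74.00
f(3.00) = -39.00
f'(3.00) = -34.00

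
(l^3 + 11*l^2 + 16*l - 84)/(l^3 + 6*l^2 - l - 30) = (l^2 + 13*l + 42)/(l^2 + 8*l + 15)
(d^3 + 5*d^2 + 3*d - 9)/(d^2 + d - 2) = (d^2 + 6*d + 9)/(d + 2)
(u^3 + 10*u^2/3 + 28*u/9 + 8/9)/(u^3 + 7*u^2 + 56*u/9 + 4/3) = (3*u^2 + 8*u + 4)/(3*u^2 + 19*u + 6)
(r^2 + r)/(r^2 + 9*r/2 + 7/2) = 2*r/(2*r + 7)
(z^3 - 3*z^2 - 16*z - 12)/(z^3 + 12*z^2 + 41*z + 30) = (z^2 - 4*z - 12)/(z^2 + 11*z + 30)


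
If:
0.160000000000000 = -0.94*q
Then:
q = -0.17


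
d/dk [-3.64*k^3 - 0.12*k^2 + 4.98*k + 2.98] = -10.92*k^2 - 0.24*k + 4.98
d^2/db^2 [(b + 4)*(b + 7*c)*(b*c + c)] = 2*c*(3*b + 7*c + 5)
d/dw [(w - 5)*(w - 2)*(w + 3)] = 3*w^2 - 8*w - 11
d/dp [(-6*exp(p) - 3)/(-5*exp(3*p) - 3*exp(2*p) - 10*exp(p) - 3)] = 3*(-(2*exp(p) + 1)*(15*exp(2*p) + 6*exp(p) + 10) + 10*exp(3*p) + 6*exp(2*p) + 20*exp(p) + 6)*exp(p)/(5*exp(3*p) + 3*exp(2*p) + 10*exp(p) + 3)^2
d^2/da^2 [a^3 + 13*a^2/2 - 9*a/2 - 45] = 6*a + 13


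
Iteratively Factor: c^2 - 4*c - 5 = (c - 5)*(c + 1)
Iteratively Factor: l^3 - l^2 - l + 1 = (l - 1)*(l^2 - 1) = (l - 1)*(l + 1)*(l - 1)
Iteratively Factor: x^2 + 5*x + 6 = (x + 2)*(x + 3)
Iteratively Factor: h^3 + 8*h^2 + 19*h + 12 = (h + 4)*(h^2 + 4*h + 3) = (h + 1)*(h + 4)*(h + 3)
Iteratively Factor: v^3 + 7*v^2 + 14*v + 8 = (v + 1)*(v^2 + 6*v + 8) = (v + 1)*(v + 2)*(v + 4)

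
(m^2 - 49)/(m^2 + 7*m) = (m - 7)/m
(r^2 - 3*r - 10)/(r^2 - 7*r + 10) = (r + 2)/(r - 2)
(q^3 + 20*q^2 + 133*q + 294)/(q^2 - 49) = (q^2 + 13*q + 42)/(q - 7)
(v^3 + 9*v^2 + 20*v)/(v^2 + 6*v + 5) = v*(v + 4)/(v + 1)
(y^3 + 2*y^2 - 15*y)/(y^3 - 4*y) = (y^2 + 2*y - 15)/(y^2 - 4)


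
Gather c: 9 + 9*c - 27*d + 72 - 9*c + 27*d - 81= 0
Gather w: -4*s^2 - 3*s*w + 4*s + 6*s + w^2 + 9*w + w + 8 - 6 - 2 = -4*s^2 + 10*s + w^2 + w*(10 - 3*s)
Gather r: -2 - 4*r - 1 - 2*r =-6*r - 3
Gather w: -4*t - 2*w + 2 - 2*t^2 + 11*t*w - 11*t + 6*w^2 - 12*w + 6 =-2*t^2 - 15*t + 6*w^2 + w*(11*t - 14) + 8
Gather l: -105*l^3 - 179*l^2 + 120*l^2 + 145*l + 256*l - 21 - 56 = -105*l^3 - 59*l^2 + 401*l - 77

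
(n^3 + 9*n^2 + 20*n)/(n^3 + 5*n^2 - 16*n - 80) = n/(n - 4)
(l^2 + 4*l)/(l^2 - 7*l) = (l + 4)/(l - 7)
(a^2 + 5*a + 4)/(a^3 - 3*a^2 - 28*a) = (a + 1)/(a*(a - 7))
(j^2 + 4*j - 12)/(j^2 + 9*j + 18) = (j - 2)/(j + 3)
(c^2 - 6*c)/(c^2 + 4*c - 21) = c*(c - 6)/(c^2 + 4*c - 21)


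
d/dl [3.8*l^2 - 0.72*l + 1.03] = 7.6*l - 0.72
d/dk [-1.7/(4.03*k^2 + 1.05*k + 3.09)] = (13.702*k + 1.785)/(4.03*k^2 + 1.05*k + 3.09)^2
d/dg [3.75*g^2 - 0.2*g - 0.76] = 7.5*g - 0.2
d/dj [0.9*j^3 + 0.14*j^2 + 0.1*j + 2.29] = 2.7*j^2 + 0.28*j + 0.1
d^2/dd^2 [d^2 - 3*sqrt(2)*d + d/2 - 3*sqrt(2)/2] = 2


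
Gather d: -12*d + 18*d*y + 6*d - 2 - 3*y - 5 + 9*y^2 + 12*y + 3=d*(18*y - 6) + 9*y^2 + 9*y - 4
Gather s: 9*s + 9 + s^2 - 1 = s^2 + 9*s + 8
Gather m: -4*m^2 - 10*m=-4*m^2 - 10*m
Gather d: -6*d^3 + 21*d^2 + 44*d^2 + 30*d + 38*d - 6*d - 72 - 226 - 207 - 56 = -6*d^3 + 65*d^2 + 62*d - 561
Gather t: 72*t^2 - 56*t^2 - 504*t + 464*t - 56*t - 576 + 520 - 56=16*t^2 - 96*t - 112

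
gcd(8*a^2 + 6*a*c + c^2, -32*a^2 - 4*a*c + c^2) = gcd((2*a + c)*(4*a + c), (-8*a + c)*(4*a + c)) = 4*a + c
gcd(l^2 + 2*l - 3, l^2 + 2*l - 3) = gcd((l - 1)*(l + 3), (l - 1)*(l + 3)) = l^2 + 2*l - 3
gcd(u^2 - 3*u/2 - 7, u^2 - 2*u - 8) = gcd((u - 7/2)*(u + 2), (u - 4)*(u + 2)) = u + 2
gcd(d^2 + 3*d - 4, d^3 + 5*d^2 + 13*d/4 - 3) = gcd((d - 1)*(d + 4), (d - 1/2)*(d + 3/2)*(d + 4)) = d + 4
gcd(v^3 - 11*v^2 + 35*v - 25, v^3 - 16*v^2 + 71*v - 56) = v - 1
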